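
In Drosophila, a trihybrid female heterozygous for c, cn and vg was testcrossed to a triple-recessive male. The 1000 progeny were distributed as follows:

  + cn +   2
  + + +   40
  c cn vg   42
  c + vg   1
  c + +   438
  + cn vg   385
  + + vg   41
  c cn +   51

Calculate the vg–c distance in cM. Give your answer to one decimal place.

8.5 cM

The two most frequent reciprocal classes, + cn vg and c + +, are the parental types, so the F1 was + cn vg / c + +.
The two rarest classes, + cn + and c + vg, are the double crossovers. Comparing them with the parentals, only the vg allele has switched, so vg is the middle locus and the order is c – vg – cn.
Crossovers in the c–vg interval produce the single-crossover classes c cn vg and + + + (42 + 40 = 82) plus the double crossovers (3).
RF(c–vg) = (82 + 3) / 1000 = 85/1000 = 0.0850 → 8.5 cM.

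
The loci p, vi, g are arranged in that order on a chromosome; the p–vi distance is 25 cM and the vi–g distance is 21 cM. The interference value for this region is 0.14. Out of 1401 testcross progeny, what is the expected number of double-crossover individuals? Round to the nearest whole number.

63

Map distances give recombination frequencies of 0.250 and 0.210 for the two intervals.
With interference 0.14 (so coincidence = 0.86), expected double-crossover frequency = 0.250 × 0.210 × 0.86 = 0.04515.
Expected number = 0.04515 × 1401 = 63.26 ≈ 63.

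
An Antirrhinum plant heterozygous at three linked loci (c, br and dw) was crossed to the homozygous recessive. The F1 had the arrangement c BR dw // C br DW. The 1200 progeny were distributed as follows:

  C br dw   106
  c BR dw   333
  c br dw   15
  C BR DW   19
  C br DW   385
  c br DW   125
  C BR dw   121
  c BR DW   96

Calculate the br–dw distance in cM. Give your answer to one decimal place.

The two rarest classes, c br dw and C BR DW, are the double crossovers. Comparing them with the parentals, only the br allele has switched, so br is the middle locus and the order is dw – br – c.
Crossovers in the dw–br interval produce the single-crossover classes c BR DW and C br dw (96 + 106 = 202) plus the double crossovers (34).
RF(dw–br) = (202 + 34) / 1200 = 236/1200 = 0.1967 → 19.7 cM.

19.7 cM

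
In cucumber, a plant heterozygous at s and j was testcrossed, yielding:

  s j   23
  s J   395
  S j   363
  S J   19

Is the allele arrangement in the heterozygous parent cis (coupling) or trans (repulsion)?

The two most frequent classes are S j (363) and s J (395); these are the parental (non-recombinant) types.
So the F1 carried S j on one chromosome and s J on the other — the recessive alleles are on opposite chromosomes (trans / repulsion).

trans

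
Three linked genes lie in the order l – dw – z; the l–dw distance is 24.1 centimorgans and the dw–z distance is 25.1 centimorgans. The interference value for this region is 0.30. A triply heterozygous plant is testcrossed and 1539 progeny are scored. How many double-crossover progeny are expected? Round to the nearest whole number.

Map distances give recombination frequencies of 0.241 and 0.251 for the two intervals.
With interference 0.30 (so coincidence = 0.70), expected double-crossover frequency = 0.241 × 0.251 × 0.70 = 0.04234.
Expected number = 0.04234 × 1539 = 65.17 ≈ 65.

65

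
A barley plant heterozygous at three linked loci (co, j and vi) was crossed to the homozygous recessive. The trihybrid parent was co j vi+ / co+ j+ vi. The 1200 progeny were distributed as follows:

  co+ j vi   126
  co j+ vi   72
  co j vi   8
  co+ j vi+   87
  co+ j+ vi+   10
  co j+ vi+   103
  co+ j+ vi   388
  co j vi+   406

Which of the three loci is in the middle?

The two rarest classes, co j vi and co+ j+ vi+, are the double crossovers. Comparing them with the parentals, only the vi allele has switched, so vi is the middle locus and the order is j – vi – co.

vi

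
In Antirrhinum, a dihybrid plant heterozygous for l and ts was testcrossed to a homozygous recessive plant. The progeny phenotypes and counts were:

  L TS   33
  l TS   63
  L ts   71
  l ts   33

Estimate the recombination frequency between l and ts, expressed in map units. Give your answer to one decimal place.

33.0 map units

The two most frequent classes, L ts (71) and l TS (63), are the parental types, so the F1 was L ts / l TS.
The recombinant classes are L TS and l ts: 33 + 33 = 66.
Recombination frequency = 66/200 = 0.3300 ≈ 33.0%, i.e. 33.0 map units.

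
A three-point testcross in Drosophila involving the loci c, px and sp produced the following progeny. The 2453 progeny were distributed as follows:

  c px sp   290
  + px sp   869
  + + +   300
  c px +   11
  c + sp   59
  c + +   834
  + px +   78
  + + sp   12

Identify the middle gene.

The two most frequent reciprocal classes, + px sp and c + +, are the parental types, so the F1 was + px sp / c + +.
The two rarest classes, + + sp and c px +, are the double crossovers. Comparing them with the parentals, only the px allele has switched, so px is the middle locus and the order is sp – px – c.

px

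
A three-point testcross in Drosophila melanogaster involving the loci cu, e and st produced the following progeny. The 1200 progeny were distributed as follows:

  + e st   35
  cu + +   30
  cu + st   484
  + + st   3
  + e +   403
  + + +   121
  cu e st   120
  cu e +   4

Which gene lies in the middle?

The two most frequent reciprocal classes, cu + st and + e +, are the parental types, so the F1 was cu + st / + e +.
The two rarest classes, + + st and cu e +, are the double crossovers. Comparing them with the parentals, only the cu allele has switched, so cu is the middle locus and the order is e – cu – st.

cu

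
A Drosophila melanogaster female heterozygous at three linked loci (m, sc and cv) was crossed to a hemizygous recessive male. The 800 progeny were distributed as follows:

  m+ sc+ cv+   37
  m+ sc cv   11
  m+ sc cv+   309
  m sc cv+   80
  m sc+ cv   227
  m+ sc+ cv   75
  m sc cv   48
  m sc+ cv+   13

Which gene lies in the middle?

cv

The two most frequent reciprocal classes, m sc+ cv and m+ sc cv+, are the parental types, so the F1 was m sc+ cv / m+ sc cv+.
The two rarest classes, m sc+ cv+ and m+ sc cv, are the double crossovers. Comparing them with the parentals, only the cv allele has switched, so cv is the middle locus and the order is m – cv – sc.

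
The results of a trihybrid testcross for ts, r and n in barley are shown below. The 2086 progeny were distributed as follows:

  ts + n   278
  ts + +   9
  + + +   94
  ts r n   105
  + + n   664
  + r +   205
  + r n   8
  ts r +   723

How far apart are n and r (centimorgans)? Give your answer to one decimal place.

10.4 centimorgans

The two most frequent reciprocal classes, + + n and ts r +, are the parental types, so the F1 was + + n / ts r +.
The two rarest classes, + r n and ts + +, are the double crossovers. Comparing them with the parentals, only the r allele has switched, so r is the middle locus and the order is n – r – ts.
Crossovers in the n–r interval produce the single-crossover classes + + + and ts r n (94 + 105 = 199) plus the double crossovers (17).
RF(n–r) = (199 + 17) / 2086 = 216/2086 = 0.1035 → 10.4 centimorgans.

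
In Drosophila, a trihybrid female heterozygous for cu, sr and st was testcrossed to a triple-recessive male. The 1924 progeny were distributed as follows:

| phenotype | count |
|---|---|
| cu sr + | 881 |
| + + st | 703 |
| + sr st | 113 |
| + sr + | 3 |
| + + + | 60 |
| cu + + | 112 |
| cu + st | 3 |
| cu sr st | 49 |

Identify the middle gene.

The two most frequent reciprocal classes, cu sr + and + + st, are the parental types, so the F1 was cu sr + / + + st.
The two rarest classes, + sr + and cu + st, are the double crossovers. Comparing them with the parentals, only the cu allele has switched, so cu is the middle locus and the order is sr – cu – st.

cu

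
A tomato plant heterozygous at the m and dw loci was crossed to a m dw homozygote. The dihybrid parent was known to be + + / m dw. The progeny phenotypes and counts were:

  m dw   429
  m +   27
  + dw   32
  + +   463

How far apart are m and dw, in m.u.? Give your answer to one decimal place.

6.2 m.u.

The recombinant classes are + dw and m +: 32 + 27 = 59.
Recombination frequency = 59/951 = 0.0620 ≈ 6.2%, i.e. 6.2 m.u.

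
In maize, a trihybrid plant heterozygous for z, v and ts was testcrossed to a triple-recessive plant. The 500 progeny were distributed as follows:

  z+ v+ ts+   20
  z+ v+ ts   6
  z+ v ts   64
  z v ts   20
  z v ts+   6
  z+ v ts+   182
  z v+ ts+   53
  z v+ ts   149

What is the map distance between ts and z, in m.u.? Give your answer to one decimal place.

25.8 m.u.

The two most frequent reciprocal classes, z v+ ts and z+ v ts+, are the parental types, so the F1 was z v+ ts / z+ v ts+.
The two rarest classes, z+ v+ ts and z v ts+, are the double crossovers. Comparing them with the parentals, only the z allele has switched, so z is the middle locus and the order is ts – z – v.
Crossovers in the ts–z interval produce the single-crossover classes z v+ ts+ and z+ v ts (53 + 64 = 117) plus the double crossovers (12).
RF(ts–z) = (117 + 12) / 500 = 129/500 = 0.2580 → 25.8 m.u.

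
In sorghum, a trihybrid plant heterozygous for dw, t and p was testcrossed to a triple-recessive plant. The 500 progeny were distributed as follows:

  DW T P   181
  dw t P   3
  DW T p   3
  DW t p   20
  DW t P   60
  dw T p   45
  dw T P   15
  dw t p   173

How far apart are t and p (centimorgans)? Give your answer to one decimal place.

The two most frequent reciprocal classes, DW T P and dw t p, are the parental types, so the F1 was DW T P / dw t p.
The two rarest classes, DW T p and dw t P, are the double crossovers. Comparing them with the parentals, only the p allele has switched, so p is the middle locus and the order is t – p – dw.
Crossovers in the t–p interval produce the single-crossover classes DW t P and dw T p (60 + 45 = 105) plus the double crossovers (6).
RF(t–p) = (105 + 6) / 500 = 111/500 = 0.2220 → 22.2 centimorgans.

22.2 centimorgans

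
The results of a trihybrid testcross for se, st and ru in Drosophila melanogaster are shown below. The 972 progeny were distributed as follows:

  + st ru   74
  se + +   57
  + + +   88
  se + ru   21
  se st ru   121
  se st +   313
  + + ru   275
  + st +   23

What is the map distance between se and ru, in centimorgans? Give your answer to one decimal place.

The two most frequent reciprocal classes, se st + and + + ru, are the parental types, so the F1 was se st + / + + ru.
The two rarest classes, + st + and se + ru, are the double crossovers. Comparing them with the parentals, only the se allele has switched, so se is the middle locus and the order is ru – se – st.
Crossovers in the ru–se interval produce the single-crossover classes se st ru and + + + (121 + 88 = 209) plus the double crossovers (44).
RF(ru–se) = (209 + 44) / 972 = 253/972 = 0.2603 → 26.0 centimorgans.

26.0 centimorgans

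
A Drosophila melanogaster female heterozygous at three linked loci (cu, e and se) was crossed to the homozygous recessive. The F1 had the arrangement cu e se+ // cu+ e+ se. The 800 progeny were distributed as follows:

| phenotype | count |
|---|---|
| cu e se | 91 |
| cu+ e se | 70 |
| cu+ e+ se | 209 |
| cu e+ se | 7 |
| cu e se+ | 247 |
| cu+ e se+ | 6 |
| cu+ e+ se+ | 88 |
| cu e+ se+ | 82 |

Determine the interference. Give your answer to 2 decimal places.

0.67

The two rarest classes, cu+ e se+ and cu e+ se, are the double crossovers. Comparing them with the parentals, only the cu allele has switched, so cu is the middle locus and the order is se – cu – e.
se–cu: (179 + 13)/800 = 0.2400; cu–e: (152 + 13)/800 = 0.2062.
Expected DCO frequency = 0.2400 × 0.2062 ≈ 0.04949; observed = 13/800 ≈ 0.01625.
Coefficient of coincidence = 0.01625/0.04949 ≈ 0.33; interference = 1 − 0.33 = 0.67.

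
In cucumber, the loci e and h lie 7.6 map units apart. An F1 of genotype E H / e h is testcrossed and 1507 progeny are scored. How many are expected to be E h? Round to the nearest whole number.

A map distance of 7.6 map units corresponds to a recombination frequency of 0.076.
The F1 is E H / e h, so E h is a recombinant gamete class with expected frequency r/2 = 0.076/2 = 0.0380.
Expected number = 0.0380 × 1507 = 57.27 ≈ 57.

57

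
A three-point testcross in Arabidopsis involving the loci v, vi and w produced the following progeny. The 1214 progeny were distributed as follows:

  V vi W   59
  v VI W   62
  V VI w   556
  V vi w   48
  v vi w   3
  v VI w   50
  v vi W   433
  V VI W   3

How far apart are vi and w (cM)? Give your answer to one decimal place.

9.6 cM

The two most frequent reciprocal classes, v vi W and V VI w, are the parental types, so the F1 was v vi W / V VI w.
The two rarest classes, v vi w and V VI W, are the double crossovers. Comparing them with the parentals, only the w allele has switched, so w is the middle locus and the order is v – w – vi.
Crossovers in the w–vi interval produce the single-crossover classes v VI W and V vi w (62 + 48 = 110) plus the double crossovers (6).
RF(w–vi) = (110 + 6) / 1214 = 116/1214 = 0.0956 → 9.6 cM.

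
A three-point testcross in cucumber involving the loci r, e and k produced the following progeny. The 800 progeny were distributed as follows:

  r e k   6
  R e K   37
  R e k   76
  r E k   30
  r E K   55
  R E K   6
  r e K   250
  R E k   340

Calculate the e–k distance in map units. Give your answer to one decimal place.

The two most frequent reciprocal classes, R E k and r e K, are the parental types, so the F1 was R E k / r e K.
The two rarest classes, R E K and r e k, are the double crossovers. Comparing them with the parentals, only the k allele has switched, so k is the middle locus and the order is r – k – e.
Crossovers in the k–e interval produce the single-crossover classes R e k and r E K (76 + 55 = 131) plus the double crossovers (12).
RF(k–e) = (131 + 12) / 800 = 143/800 = 0.1787 → 17.9 map units.

17.9 map units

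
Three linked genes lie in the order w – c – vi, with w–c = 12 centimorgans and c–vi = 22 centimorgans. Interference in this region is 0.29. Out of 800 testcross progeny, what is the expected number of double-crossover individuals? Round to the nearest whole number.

Map distances give recombination frequencies of 0.120 and 0.220 for the two intervals.
With interference 0.29 (so coincidence = 0.71), expected double-crossover frequency = 0.120 × 0.220 × 0.71 = 0.01874.
Expected number = 0.01874 × 800 = 15.00 ≈ 15.

15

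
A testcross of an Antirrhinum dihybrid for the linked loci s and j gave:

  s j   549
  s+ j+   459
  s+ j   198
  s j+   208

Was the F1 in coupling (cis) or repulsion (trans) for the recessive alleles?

cis

The two most frequent classes are s+ j+ (459) and s j (549); these are the parental (non-recombinant) types.
So the F1 carried s+ j+ on one chromosome and s j on the other — the recessive alleles are on the same chromosome (cis / coupling).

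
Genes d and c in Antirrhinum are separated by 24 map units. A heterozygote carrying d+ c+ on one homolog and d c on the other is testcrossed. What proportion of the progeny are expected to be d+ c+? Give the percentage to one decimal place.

A map distance of 24 map units corresponds to a recombination frequency of 0.240.
The F1 is d+ c+ / d c, so d+ c+ is a parental gamete class with expected frequency (1 − r)/2 = 0.760/2 = 0.3800.
That is 0.3800 = 38.0% of the progeny.

38.0%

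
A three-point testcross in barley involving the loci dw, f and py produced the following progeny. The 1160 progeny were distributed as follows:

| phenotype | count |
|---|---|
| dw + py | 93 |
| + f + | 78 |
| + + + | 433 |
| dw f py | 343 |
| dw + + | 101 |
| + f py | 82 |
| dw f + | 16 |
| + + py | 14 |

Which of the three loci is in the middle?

The two most frequent reciprocal classes, + + + and dw f py, are the parental types, so the F1 was + + + / dw f py.
The two rarest classes, + + py and dw f +, are the double crossovers. Comparing them with the parentals, only the py allele has switched, so py is the middle locus and the order is f – py – dw.

py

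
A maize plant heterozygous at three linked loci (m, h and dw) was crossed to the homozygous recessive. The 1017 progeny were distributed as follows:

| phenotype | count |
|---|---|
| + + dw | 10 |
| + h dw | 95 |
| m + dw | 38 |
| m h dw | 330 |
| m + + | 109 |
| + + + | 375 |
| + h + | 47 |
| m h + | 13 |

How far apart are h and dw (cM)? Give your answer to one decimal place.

The two most frequent reciprocal classes, + + + and m h dw, are the parental types, so the F1 was + + + / m h dw.
The two rarest classes, + + dw and m h +, are the double crossovers. Comparing them with the parentals, only the dw allele has switched, so dw is the middle locus and the order is h – dw – m.
Crossovers in the h–dw interval produce the single-crossover classes + h + and m + dw (47 + 38 = 85) plus the double crossovers (23).
RF(h–dw) = (85 + 23) / 1017 = 108/1017 = 0.1062 → 10.6 cM.

10.6 cM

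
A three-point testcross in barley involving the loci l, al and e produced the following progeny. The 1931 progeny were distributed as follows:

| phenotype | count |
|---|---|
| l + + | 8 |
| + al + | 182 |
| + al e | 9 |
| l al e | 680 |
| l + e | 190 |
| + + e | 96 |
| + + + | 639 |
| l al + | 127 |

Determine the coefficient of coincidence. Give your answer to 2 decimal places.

The two most frequent reciprocal classes, l al e and + + +, are the parental types, so the F1 was l al e / + + +.
The two rarest classes, + al e and l + +, are the double crossovers. Comparing them with the parentals, only the l allele has switched, so l is the middle locus and the order is e – l – al.
e–l: (223 + 17)/1931 = 0.1243; l–al: (372 + 17)/1931 = 0.2015.
Expected DCO frequency = 0.1243 × 0.2015 ≈ 0.02505; observed = 17/1931 ≈ 0.00880.
Coefficient of coincidence = 0.00880/0.02505 ≈ 0.35.

0.35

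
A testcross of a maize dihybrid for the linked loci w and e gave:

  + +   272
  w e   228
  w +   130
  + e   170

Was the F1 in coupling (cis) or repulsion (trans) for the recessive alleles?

cis

The two most frequent classes are + + (272) and w e (228); these are the parental (non-recombinant) types.
So the F1 carried + + on one chromosome and w e on the other — the recessive alleles are on the same chromosome (cis / coupling).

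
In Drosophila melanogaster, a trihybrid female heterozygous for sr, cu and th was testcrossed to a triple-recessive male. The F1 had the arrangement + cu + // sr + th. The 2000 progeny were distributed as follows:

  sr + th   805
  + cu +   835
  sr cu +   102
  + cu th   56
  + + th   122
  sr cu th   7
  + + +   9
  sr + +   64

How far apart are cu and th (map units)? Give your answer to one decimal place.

The two rarest classes, + + + and sr cu th, are the double crossovers. Comparing them with the parentals, only the cu allele has switched, so cu is the middle locus and the order is sr – cu – th.
Crossovers in the cu–th interval produce the single-crossover classes + cu th and sr + + (56 + 64 = 120) plus the double crossovers (16).
RF(cu–th) = (120 + 16) / 2000 = 136/2000 = 0.0680 → 6.8 map units.

6.8 map units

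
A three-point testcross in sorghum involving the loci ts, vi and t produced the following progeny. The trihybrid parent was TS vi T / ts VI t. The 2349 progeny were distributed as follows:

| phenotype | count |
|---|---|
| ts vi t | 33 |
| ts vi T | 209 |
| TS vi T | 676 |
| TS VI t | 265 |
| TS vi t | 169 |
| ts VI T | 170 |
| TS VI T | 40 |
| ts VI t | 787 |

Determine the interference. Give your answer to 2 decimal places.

0.24

The two rarest classes, TS VI T and ts vi t, are the double crossovers. Comparing them with the parentals, only the vi allele has switched, so vi is the middle locus and the order is ts – vi – t.
ts–vi: (474 + 73)/2349 = 0.2329; vi–t: (339 + 73)/2349 = 0.1754.
Expected DCO frequency = 0.2329 × 0.1754 ≈ 0.04085; observed = 73/2349 ≈ 0.03108.
Coefficient of coincidence = 0.03108/0.04085 ≈ 0.76; interference = 1 − 0.76 = 0.24.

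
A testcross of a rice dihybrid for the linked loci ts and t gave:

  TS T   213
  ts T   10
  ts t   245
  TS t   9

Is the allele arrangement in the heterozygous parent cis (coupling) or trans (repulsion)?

cis

The two most frequent classes are TS T (213) and ts t (245); these are the parental (non-recombinant) types.
So the F1 carried TS T on one chromosome and ts t on the other — the recessive alleles are on the same chromosome (cis / coupling).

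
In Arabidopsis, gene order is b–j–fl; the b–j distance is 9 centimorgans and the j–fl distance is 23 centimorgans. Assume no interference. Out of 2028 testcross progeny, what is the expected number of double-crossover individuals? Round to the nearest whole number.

Map distances give recombination frequencies of 0.090 and 0.230 for the two intervals.
With no interference, expected double-crossover frequency = 0.090 × 0.230 = 0.02070.
Expected number = 0.02070 × 2028 = 41.98 ≈ 42.

42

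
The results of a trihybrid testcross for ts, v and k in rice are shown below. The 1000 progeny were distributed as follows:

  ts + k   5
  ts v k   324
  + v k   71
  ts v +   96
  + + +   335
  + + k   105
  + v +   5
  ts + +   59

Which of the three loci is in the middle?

v

The two most frequent reciprocal classes, ts v k and + + +, are the parental types, so the F1 was ts v k / + + +.
The two rarest classes, ts + k and + v +, are the double crossovers. Comparing them with the parentals, only the v allele has switched, so v is the middle locus and the order is ts – v – k.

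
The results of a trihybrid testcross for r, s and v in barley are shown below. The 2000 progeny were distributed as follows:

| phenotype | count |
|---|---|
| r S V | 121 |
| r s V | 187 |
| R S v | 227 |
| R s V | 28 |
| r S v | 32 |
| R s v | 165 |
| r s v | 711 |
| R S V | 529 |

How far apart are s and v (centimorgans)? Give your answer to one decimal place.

The two most frequent reciprocal classes, R S V and r s v, are the parental types, so the F1 was R S V / r s v.
The two rarest classes, R s V and r S v, are the double crossovers. Comparing them with the parentals, only the s allele has switched, so s is the middle locus and the order is r – s – v.
Crossovers in the s–v interval produce the single-crossover classes R S v and r s V (227 + 187 = 414) plus the double crossovers (60).
RF(s–v) = (414 + 60) / 2000 = 474/2000 = 0.2370 → 23.7 centimorgans.

23.7 centimorgans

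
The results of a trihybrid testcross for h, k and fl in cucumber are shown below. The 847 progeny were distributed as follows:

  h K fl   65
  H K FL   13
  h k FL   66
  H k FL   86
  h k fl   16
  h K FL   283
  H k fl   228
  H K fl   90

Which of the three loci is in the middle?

The two most frequent reciprocal classes, h K FL and H k fl, are the parental types, so the F1 was h K FL / H k fl.
The two rarest classes, H K FL and h k fl, are the double crossovers. Comparing them with the parentals, only the h allele has switched, so h is the middle locus and the order is k – h – fl.

h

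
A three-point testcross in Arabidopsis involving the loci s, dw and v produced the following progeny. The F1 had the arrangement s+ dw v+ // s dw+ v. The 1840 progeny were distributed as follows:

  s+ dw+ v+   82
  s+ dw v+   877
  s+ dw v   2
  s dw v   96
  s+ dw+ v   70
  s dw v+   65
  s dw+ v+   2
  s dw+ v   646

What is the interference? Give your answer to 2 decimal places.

0.71

The two rarest classes, s+ dw v and s dw+ v+, are the double crossovers. Comparing them with the parentals, only the v allele has switched, so v is the middle locus and the order is dw – v – s.
dw–v: (178 + 4)/1840 = 0.0989; v–s: (135 + 4)/1840 = 0.0755.
Expected DCO frequency = 0.0989 × 0.0755 ≈ 0.00747; observed = 4/1840 ≈ 0.00217.
Coefficient of coincidence = 0.00217/0.00747 ≈ 0.29; interference = 1 − 0.29 = 0.71.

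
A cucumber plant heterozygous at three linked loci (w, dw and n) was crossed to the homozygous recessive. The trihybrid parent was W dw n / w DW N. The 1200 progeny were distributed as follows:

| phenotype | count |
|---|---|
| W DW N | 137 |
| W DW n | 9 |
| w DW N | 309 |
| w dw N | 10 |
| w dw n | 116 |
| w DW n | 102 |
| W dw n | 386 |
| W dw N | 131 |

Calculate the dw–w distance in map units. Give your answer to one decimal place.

The two rarest classes, W DW n and w dw N, are the double crossovers. Comparing them with the parentals, only the dw allele has switched, so dw is the middle locus and the order is n – dw – w.
Crossovers in the dw–w interval produce the single-crossover classes w dw n and W DW N (116 + 137 = 253) plus the double crossovers (19).
RF(dw–w) = (253 + 19) / 1200 = 272/1200 = 0.2267 → 22.7 map units.

22.7 map units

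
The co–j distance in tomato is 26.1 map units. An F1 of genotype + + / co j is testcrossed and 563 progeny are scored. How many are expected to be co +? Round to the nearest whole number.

73

A map distance of 26.1 map units corresponds to a recombination frequency of 0.261.
The F1 is + + / co j, so co + is a recombinant gamete class with expected frequency r/2 = 0.261/2 = 0.1305.
Expected number = 0.1305 × 563 = 73.47 ≈ 73.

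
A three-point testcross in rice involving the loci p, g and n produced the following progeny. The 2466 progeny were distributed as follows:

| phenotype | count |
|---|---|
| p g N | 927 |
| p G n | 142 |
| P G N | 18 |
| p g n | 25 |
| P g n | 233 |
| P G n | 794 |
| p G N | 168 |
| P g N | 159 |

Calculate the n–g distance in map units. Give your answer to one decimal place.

18.0 map units

The two most frequent reciprocal classes, p g N and P G n, are the parental types, so the F1 was p g N / P G n.
The two rarest classes, p g n and P G N, are the double crossovers. Comparing them with the parentals, only the n allele has switched, so n is the middle locus and the order is g – n – p.
Crossovers in the g–n interval produce the single-crossover classes p G N and P g n (168 + 233 = 401) plus the double crossovers (43).
RF(g–n) = (401 + 43) / 2466 = 444/2466 = 0.1800 → 18.0 map units.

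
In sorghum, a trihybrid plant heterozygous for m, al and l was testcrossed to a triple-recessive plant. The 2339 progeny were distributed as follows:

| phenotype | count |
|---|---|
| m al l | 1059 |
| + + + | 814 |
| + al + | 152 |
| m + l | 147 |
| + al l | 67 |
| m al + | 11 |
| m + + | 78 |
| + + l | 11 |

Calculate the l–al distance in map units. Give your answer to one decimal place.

13.7 map units

The two most frequent reciprocal classes, + + + and m al l, are the parental types, so the F1 was + + + / m al l.
The two rarest classes, + + l and m al +, are the double crossovers. Comparing them with the parentals, only the l allele has switched, so l is the middle locus and the order is m – l – al.
Crossovers in the l–al interval produce the single-crossover classes + al + and m + l (152 + 147 = 299) plus the double crossovers (22).
RF(l–al) = (299 + 22) / 2339 = 321/2339 = 0.1372 → 13.7 map units.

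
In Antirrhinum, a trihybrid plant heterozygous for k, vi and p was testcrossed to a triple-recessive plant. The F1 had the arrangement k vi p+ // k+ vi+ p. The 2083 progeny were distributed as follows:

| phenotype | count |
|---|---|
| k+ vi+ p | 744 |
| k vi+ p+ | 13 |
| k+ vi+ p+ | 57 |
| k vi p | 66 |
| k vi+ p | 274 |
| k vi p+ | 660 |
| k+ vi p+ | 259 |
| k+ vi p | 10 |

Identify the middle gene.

vi

The two rarest classes, k vi+ p+ and k+ vi p, are the double crossovers. Comparing them with the parentals, only the vi allele has switched, so vi is the middle locus and the order is p – vi – k.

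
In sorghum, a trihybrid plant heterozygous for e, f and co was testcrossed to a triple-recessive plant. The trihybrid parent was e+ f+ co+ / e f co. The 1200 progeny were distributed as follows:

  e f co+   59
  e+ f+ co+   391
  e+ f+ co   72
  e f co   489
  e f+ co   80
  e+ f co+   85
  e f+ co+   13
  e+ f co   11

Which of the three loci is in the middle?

e

The two rarest classes, e f+ co+ and e+ f co, are the double crossovers. Comparing them with the parentals, only the e allele has switched, so e is the middle locus and the order is f – e – co.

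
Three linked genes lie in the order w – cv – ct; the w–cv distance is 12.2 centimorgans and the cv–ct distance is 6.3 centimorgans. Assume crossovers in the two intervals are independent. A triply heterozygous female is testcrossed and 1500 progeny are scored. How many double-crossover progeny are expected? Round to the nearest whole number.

Map distances give recombination frequencies of 0.122 and 0.063 for the two intervals.
With no interference, expected double-crossover frequency = 0.122 × 0.063 = 0.00769.
Expected number = 0.00769 × 1500 = 11.53 ≈ 12.

12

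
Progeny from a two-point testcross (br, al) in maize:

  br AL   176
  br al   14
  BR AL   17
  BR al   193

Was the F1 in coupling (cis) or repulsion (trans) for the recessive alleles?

trans

The two most frequent classes are BR al (193) and br AL (176); these are the parental (non-recombinant) types.
So the F1 carried BR al on one chromosome and br AL on the other — the recessive alleles are on opposite chromosomes (trans / repulsion).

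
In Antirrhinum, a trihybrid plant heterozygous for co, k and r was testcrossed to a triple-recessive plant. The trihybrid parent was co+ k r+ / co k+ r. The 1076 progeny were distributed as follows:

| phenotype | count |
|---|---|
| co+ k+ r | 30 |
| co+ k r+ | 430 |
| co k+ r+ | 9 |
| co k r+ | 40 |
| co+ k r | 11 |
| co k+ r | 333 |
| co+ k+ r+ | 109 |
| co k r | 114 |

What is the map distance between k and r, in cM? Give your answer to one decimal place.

The two rarest classes, co+ k r and co k+ r+, are the double crossovers. Comparing them with the parentals, only the r allele has switched, so r is the middle locus and the order is co – r – k.
Crossovers in the r–k interval produce the single-crossover classes co+ k+ r+ and co k r (109 + 114 = 223) plus the double crossovers (20).
RF(r–k) = (223 + 20) / 1076 = 243/1076 = 0.2258 → 22.6 cM.

22.6 cM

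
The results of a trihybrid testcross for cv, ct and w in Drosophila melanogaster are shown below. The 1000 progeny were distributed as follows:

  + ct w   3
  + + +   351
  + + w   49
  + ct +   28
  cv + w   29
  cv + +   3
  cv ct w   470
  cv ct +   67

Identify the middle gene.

The two most frequent reciprocal classes, + + + and cv ct w, are the parental types, so the F1 was + + + / cv ct w.
The two rarest classes, cv + + and + ct w, are the double crossovers. Comparing them with the parentals, only the cv allele has switched, so cv is the middle locus and the order is ct – cv – w.

cv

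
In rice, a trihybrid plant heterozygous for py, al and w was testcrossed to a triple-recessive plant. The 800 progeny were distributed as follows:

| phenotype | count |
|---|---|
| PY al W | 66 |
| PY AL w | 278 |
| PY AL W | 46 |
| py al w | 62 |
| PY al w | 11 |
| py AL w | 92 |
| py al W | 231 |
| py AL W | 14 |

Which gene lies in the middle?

al

The two most frequent reciprocal classes, py al W and PY AL w, are the parental types, so the F1 was py al W / PY AL w.
The two rarest classes, py AL W and PY al w, are the double crossovers. Comparing them with the parentals, only the al allele has switched, so al is the middle locus and the order is w – al – py.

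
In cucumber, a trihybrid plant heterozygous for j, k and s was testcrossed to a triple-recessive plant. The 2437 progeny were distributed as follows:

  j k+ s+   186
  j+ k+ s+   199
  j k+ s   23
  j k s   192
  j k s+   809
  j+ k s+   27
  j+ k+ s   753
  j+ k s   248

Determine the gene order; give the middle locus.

The two most frequent reciprocal classes, j+ k+ s and j k s+, are the parental types, so the F1 was j+ k+ s / j k s+.
The two rarest classes, j k+ s and j+ k s+, are the double crossovers. Comparing them with the parentals, only the j allele has switched, so j is the middle locus and the order is k – j – s.

j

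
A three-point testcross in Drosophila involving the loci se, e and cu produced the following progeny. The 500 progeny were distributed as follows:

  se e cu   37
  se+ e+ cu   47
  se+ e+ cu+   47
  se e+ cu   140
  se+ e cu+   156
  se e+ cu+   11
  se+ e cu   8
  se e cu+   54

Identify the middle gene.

cu

The two most frequent reciprocal classes, se+ e cu+ and se e+ cu, are the parental types, so the F1 was se+ e cu+ / se e+ cu.
The two rarest classes, se+ e cu and se e+ cu+, are the double crossovers. Comparing them with the parentals, only the cu allele has switched, so cu is the middle locus and the order is e – cu – se.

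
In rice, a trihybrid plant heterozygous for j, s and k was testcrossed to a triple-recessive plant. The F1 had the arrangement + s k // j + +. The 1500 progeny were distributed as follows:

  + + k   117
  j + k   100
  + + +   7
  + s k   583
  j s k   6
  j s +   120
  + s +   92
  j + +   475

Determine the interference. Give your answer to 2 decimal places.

The two rarest classes, j s k and + + +, are the double crossovers. Comparing them with the parentals, only the j allele has switched, so j is the middle locus and the order is s – j – k.
s–j: (237 + 13)/1500 = 0.1667; j–k: (192 + 13)/1500 = 0.1367.
Expected DCO frequency = 0.1667 × 0.1367 ≈ 0.02279; observed = 13/1500 ≈ 0.00867.
Coefficient of coincidence = 0.00867/0.02279 ≈ 0.38; interference = 1 − 0.38 = 0.62.

0.62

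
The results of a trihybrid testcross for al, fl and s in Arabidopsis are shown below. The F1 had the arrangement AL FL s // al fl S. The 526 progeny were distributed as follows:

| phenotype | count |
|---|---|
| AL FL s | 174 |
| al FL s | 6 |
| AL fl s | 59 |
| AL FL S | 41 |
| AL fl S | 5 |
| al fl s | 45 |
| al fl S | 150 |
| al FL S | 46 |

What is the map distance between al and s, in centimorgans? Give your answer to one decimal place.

18.4 centimorgans

The two rarest classes, al FL s and AL fl S, are the double crossovers. Comparing them with the parentals, only the al allele has switched, so al is the middle locus and the order is fl – al – s.
Crossovers in the al–s interval produce the single-crossover classes AL FL S and al fl s (41 + 45 = 86) plus the double crossovers (11).
RF(al–s) = (86 + 11) / 526 = 97/526 = 0.1844 → 18.4 centimorgans.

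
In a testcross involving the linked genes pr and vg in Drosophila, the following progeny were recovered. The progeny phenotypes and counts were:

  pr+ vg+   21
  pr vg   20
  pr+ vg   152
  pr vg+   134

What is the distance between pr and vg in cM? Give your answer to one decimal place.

The two most frequent classes, pr+ vg (152) and pr vg+ (134), are the parental types, so the F1 was pr+ vg / pr vg+.
The recombinant classes are pr+ vg+ and pr vg: 21 + 20 = 41.
Recombination frequency = 41/327 = 0.1254 ≈ 12.5%, i.e. 12.5 cM.

12.5 cM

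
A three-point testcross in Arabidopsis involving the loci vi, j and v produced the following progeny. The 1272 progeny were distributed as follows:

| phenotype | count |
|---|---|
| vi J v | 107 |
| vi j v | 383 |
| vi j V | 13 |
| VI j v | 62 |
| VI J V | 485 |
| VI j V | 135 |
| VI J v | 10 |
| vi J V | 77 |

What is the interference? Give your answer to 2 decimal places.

The two most frequent reciprocal classes, vi j v and VI J V, are the parental types, so the F1 was vi j v / VI J V.
The two rarest classes, vi j V and VI J v, are the double crossovers. Comparing them with the parentals, only the v allele has switched, so v is the middle locus and the order is vi – v – j.
vi–v: (139 + 23)/1272 = 0.1274; v–j: (242 + 23)/1272 = 0.2083.
Expected DCO frequency = 0.1274 × 0.2083 ≈ 0.02654; observed = 23/1272 ≈ 0.01808.
Coefficient of coincidence = 0.01808/0.02654 ≈ 0.68; interference = 1 − 0.68 = 0.32.

0.32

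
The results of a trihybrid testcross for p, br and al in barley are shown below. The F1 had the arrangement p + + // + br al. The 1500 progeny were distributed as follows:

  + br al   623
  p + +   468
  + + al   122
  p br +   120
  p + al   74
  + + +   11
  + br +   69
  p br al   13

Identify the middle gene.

The two rarest classes, + + + and p br al, are the double crossovers. Comparing them with the parentals, only the p allele has switched, so p is the middle locus and the order is br – p – al.

p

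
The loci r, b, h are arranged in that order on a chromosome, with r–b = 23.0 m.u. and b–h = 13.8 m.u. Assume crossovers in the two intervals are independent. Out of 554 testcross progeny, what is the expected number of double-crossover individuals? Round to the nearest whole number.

Map distances give recombination frequencies of 0.230 and 0.138 for the two intervals.
With no interference, expected double-crossover frequency = 0.230 × 0.138 = 0.03174.
Expected number = 0.03174 × 554 = 17.58 ≈ 18.

18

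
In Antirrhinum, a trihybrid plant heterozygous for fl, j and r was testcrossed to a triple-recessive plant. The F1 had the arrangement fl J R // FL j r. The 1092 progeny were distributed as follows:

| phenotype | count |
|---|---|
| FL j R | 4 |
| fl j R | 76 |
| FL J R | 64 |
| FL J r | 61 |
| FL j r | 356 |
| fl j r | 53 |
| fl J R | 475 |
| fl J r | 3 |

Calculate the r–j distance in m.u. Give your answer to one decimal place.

The two rarest classes, fl J r and FL j R, are the double crossovers. Comparing them with the parentals, only the r allele has switched, so r is the middle locus and the order is j – r – fl.
Crossovers in the j–r interval produce the single-crossover classes fl j R and FL J r (76 + 61 = 137) plus the double crossovers (7).
RF(j–r) = (137 + 7) / 1092 = 144/1092 = 0.1319 → 13.2 m.u.

13.2 m.u.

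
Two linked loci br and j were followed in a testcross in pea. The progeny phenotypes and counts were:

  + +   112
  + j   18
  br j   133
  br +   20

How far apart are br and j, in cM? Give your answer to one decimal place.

The two most frequent classes, + + (112) and br j (133), are the parental types, so the F1 was + + / br j.
The recombinant classes are + j and br +: 18 + 20 = 38.
Recombination frequency = 38/283 = 0.1343 ≈ 13.4%, i.e. 13.4 cM.

13.4 cM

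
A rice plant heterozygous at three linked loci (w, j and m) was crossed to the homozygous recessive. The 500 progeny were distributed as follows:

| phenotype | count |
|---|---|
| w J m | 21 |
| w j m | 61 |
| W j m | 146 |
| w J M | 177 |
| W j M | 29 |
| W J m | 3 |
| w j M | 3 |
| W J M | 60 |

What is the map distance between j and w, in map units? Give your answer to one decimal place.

The two most frequent reciprocal classes, w J M and W j m, are the parental types, so the F1 was w J M / W j m.
The two rarest classes, w j M and W J m, are the double crossovers. Comparing them with the parentals, only the j allele has switched, so j is the middle locus and the order is w – j – m.
Crossovers in the w–j interval produce the single-crossover classes W J M and w j m (60 + 61 = 121) plus the double crossovers (6).
RF(w–j) = (121 + 6) / 500 = 127/500 = 0.2540 → 25.4 map units.

25.4 map units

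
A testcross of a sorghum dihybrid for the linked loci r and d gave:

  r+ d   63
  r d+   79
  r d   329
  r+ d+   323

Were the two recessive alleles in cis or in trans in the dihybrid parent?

cis

The two most frequent classes are r+ d+ (323) and r d (329); these are the parental (non-recombinant) types.
So the F1 carried r+ d+ on one chromosome and r d on the other — the recessive alleles are on the same chromosome (cis / coupling).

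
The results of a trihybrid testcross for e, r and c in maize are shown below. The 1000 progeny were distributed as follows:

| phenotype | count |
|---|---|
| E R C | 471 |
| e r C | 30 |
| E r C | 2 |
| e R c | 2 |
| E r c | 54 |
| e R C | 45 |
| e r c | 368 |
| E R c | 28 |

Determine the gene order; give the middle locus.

r

The two most frequent reciprocal classes, E R C and e r c, are the parental types, so the F1 was E R C / e r c.
The two rarest classes, E r C and e R c, are the double crossovers. Comparing them with the parentals, only the r allele has switched, so r is the middle locus and the order is c – r – e.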